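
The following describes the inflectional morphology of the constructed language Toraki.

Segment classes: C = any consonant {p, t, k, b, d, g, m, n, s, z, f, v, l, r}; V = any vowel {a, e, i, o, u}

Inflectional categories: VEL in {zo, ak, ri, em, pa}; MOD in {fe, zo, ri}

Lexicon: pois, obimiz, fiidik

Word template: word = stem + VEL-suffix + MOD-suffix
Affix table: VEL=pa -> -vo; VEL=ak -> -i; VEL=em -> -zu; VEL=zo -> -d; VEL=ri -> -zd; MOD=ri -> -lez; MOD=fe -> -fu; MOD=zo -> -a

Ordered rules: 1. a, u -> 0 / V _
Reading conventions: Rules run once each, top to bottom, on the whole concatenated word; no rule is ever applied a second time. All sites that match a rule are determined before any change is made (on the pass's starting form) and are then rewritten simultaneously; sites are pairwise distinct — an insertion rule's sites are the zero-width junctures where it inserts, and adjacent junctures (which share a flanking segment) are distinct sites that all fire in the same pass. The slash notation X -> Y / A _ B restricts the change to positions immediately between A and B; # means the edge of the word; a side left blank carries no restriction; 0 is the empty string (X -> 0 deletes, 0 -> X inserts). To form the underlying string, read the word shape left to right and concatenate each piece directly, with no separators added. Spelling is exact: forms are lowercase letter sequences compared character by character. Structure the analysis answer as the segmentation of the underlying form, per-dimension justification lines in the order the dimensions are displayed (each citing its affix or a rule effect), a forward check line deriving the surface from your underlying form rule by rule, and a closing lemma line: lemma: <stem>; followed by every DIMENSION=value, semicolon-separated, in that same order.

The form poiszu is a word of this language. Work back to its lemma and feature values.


underlying: pois-zu-a
VEL=em - signalled by the affix -zu
MOD=zo - signalled by the affix -a
check: poiszua -> poiszu
lemma: pois; VEL=em; MOD=zo


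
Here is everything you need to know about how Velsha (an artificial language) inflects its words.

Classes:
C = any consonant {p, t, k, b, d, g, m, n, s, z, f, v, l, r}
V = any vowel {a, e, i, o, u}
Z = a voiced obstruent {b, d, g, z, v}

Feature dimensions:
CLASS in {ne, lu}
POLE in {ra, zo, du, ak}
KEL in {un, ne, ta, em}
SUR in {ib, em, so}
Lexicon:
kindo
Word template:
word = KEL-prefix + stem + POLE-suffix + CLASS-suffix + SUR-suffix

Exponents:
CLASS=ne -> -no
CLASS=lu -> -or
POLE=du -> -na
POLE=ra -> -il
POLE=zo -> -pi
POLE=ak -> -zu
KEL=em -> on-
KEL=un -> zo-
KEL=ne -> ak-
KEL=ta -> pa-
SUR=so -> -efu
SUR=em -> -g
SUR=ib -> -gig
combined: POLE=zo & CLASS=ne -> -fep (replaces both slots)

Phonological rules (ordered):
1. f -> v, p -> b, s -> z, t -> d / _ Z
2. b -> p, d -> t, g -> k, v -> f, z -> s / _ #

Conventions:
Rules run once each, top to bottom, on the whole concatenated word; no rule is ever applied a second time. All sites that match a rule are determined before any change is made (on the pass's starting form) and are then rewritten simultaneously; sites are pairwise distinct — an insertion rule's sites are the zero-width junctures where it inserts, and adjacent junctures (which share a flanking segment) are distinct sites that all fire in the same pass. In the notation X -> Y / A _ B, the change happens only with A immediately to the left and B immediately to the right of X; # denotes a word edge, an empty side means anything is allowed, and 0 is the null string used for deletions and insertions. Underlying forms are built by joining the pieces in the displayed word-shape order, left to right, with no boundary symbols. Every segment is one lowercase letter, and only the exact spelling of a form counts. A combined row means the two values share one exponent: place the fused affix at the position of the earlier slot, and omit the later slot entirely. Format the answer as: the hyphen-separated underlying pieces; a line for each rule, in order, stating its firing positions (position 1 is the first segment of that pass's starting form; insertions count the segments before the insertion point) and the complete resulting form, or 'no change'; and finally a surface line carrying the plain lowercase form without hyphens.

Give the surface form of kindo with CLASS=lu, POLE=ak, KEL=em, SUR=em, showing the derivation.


underlying: on-kindo-zu-or-g
1. f -> v, p -> b, s -> z, t -> d / _ Z: no change
2. b -> p, d -> t, g -> k, v -> f, z -> s / _ #: fires at position(s) 12: onkindozuork
surface: onkindozuork


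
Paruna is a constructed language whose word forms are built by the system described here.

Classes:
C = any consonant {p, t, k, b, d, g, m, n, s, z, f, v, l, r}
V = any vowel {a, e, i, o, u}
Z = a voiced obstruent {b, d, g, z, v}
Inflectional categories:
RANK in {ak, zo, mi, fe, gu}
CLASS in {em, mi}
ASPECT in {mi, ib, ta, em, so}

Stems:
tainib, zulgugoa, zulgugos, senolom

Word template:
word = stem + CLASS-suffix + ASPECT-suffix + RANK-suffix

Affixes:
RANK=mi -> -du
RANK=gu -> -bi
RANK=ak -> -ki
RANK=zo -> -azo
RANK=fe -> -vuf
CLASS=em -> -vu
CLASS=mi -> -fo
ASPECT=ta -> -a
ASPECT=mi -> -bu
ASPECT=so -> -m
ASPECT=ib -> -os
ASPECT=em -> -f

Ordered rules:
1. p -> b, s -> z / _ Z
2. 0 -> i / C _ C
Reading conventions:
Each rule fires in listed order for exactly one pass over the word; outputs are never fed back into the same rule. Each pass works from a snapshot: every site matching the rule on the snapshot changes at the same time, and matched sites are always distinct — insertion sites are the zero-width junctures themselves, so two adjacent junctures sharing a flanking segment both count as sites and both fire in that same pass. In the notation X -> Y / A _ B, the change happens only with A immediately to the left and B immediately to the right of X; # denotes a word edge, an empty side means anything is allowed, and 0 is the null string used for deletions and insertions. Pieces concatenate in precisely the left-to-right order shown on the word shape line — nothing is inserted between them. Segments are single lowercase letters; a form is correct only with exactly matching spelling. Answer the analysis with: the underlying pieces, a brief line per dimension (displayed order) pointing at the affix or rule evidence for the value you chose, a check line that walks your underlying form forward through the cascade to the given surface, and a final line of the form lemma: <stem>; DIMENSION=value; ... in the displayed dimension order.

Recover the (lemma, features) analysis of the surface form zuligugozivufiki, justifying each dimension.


underlying: zulgugos-vu-f-ki
RANK=ak - signalled by the affix -ki
CLASS=em - signalled by the affix -vu
ASPECT=em - signalled by the affix -f
check: zulgugosvufki -> zulgugozvufki -> zuligugozivufiki
lemma: zulgugos; RANK=ak; CLASS=em; ASPECT=em


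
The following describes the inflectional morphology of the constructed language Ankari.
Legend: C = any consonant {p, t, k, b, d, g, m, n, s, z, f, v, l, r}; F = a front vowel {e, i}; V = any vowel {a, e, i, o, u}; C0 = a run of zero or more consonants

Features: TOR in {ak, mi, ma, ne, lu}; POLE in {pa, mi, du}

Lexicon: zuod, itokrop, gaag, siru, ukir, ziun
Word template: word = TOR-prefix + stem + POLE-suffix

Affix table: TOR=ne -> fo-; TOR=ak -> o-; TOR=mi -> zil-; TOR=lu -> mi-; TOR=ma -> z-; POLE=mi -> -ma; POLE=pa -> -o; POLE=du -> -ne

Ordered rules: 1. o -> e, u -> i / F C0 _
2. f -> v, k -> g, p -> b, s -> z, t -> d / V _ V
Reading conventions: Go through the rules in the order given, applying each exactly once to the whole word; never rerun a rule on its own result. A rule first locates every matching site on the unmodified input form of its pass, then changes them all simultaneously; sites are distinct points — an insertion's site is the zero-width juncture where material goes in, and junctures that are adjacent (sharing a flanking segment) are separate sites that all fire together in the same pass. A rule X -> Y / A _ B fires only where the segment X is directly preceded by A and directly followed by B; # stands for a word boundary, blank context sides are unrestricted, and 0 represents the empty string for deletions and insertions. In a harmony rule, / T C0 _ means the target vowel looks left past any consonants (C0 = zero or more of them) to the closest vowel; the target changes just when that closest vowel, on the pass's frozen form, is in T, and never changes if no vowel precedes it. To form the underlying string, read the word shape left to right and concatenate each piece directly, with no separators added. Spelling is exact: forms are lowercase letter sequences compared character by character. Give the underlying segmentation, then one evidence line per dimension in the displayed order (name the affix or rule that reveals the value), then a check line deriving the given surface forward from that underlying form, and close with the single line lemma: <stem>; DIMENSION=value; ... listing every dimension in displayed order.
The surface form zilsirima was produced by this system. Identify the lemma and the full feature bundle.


underlying: zil-siru-ma
TOR=mi - signalled by the affix zil-
POLE=mi - signalled by the affix -ma
check: zilsiruma -> zilsirima -> zilsirima
lemma: siru; TOR=mi; POLE=mi


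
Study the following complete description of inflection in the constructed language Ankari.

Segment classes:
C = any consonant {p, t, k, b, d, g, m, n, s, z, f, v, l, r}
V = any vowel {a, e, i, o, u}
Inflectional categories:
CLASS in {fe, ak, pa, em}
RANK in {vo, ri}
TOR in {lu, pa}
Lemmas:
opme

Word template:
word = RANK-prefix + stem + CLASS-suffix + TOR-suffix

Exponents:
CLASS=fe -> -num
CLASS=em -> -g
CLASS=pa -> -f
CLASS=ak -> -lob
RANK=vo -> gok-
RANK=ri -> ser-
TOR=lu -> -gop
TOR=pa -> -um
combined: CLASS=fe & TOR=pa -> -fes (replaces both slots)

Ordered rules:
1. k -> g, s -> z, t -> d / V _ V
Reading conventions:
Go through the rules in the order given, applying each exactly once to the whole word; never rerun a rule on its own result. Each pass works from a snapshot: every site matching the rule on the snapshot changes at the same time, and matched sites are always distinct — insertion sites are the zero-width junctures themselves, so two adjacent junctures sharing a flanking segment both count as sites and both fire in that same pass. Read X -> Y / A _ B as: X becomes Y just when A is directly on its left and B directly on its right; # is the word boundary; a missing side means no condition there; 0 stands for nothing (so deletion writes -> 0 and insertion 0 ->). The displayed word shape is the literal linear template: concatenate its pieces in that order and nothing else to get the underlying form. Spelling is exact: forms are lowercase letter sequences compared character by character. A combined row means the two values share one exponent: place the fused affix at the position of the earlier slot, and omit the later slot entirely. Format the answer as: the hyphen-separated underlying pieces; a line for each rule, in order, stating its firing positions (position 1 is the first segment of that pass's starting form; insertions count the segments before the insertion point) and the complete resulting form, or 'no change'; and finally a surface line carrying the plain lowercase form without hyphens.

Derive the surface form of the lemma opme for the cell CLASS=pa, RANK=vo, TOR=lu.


underlying: gok-opme-f-gop
1. k -> g, s -> z, t -> d / V _ V: fires at position(s) 3: gogopmefgop
surface: gogopmefgop


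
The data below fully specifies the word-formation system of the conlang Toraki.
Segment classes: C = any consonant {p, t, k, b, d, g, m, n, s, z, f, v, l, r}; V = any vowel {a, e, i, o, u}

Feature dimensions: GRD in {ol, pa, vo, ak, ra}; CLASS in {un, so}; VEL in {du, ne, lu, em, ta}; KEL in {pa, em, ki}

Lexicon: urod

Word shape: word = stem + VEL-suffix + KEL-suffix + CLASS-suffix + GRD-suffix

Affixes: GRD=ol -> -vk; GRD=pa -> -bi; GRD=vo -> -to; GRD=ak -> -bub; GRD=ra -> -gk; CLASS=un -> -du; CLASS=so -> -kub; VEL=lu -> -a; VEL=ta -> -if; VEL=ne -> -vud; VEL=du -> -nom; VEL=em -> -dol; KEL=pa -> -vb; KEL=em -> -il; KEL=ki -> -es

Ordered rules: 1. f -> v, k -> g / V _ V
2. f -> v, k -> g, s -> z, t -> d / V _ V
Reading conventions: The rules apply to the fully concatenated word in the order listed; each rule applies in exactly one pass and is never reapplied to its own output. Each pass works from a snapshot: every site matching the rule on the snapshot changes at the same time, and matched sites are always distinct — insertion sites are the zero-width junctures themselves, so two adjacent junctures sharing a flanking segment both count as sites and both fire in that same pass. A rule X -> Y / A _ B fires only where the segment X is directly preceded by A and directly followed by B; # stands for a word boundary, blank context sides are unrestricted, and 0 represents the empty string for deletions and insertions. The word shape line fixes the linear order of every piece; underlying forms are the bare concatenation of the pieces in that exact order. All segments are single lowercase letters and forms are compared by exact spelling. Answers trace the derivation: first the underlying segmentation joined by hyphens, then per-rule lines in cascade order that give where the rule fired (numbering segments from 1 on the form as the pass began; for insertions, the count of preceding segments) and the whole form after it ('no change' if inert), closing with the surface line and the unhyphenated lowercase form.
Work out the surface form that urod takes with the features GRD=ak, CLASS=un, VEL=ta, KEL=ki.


underlying: urod-if-es-du-bub
1. f -> v, k -> g / V _ V: fires at position(s) 6: urodivesdubub
2. f -> v, k -> g, s -> z, t -> d / V _ V: no change
surface: urodivesdubub


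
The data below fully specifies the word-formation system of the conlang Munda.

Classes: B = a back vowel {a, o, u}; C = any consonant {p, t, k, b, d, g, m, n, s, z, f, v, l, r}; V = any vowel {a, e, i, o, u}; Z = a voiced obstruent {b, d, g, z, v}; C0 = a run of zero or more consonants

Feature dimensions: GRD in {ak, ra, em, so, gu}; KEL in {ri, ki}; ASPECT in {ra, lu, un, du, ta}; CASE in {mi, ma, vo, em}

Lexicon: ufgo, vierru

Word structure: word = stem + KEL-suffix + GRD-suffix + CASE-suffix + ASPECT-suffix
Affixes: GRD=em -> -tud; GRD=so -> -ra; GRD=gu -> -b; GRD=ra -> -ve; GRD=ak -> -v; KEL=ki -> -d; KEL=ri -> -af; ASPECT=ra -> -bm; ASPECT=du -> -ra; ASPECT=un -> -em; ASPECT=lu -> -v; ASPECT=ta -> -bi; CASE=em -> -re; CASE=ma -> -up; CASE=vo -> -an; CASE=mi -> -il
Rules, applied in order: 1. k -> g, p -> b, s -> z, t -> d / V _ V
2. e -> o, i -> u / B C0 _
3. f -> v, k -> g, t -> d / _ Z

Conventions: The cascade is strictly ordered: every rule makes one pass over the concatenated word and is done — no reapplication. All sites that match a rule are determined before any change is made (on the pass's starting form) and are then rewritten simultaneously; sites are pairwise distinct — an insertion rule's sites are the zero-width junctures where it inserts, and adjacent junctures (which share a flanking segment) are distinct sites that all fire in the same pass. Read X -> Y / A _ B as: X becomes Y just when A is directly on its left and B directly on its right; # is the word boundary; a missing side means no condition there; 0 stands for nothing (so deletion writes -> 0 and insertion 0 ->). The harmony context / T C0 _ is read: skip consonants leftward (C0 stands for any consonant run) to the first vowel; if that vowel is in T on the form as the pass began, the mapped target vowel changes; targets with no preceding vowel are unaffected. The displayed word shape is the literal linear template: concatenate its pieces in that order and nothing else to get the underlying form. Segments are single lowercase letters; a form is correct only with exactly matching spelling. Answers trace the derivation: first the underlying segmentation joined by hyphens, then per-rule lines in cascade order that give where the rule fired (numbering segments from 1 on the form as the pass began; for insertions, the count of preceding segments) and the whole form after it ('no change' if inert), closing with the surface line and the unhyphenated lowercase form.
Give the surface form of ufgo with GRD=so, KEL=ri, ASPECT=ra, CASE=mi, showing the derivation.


underlying: ufgo-af-ra-il-bm
1. k -> g, p -> b, s -> z, t -> d / V _ V: no change
2. e -> o, i -> u / B C0 _: fires at position(s) 9: ufgoafraulbm
3. f -> v, k -> g, t -> d / _ Z: fires at position(s) 2: uvgoafraulbm
surface: uvgoafraulbm


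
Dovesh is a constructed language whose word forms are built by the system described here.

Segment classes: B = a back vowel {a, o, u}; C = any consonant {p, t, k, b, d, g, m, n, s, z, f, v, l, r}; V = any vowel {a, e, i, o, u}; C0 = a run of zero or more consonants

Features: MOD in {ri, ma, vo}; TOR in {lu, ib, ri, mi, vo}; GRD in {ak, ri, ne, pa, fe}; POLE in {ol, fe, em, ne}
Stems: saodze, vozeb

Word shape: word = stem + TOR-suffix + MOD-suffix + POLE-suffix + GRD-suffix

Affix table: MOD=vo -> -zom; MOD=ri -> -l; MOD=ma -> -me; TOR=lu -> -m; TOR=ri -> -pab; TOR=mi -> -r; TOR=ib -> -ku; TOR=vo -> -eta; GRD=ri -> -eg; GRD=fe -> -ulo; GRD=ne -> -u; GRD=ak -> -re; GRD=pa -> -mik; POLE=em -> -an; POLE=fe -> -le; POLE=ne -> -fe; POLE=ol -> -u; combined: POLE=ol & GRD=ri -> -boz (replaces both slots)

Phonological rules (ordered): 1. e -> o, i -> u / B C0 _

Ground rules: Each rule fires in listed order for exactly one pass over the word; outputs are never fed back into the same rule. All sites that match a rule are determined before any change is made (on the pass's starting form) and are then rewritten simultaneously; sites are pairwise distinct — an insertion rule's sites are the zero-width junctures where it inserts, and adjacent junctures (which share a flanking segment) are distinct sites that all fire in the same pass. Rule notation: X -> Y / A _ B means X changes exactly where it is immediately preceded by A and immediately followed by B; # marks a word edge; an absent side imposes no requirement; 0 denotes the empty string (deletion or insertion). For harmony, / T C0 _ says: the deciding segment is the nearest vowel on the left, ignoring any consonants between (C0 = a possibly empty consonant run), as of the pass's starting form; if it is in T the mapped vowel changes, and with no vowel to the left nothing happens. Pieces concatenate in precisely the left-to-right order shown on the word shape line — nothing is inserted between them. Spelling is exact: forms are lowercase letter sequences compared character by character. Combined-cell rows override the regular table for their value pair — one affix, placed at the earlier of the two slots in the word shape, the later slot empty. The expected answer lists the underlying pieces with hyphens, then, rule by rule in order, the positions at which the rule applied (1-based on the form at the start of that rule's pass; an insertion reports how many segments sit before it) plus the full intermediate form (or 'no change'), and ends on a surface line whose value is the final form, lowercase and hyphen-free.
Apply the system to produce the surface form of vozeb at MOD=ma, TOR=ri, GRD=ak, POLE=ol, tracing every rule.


underlying: vozeb-pab-me-u-re
1. e -> o, i -> u / B C0 _: fires at position(s) 4, 10, 13: vozobpabmouro
surface: vozobpabmouro


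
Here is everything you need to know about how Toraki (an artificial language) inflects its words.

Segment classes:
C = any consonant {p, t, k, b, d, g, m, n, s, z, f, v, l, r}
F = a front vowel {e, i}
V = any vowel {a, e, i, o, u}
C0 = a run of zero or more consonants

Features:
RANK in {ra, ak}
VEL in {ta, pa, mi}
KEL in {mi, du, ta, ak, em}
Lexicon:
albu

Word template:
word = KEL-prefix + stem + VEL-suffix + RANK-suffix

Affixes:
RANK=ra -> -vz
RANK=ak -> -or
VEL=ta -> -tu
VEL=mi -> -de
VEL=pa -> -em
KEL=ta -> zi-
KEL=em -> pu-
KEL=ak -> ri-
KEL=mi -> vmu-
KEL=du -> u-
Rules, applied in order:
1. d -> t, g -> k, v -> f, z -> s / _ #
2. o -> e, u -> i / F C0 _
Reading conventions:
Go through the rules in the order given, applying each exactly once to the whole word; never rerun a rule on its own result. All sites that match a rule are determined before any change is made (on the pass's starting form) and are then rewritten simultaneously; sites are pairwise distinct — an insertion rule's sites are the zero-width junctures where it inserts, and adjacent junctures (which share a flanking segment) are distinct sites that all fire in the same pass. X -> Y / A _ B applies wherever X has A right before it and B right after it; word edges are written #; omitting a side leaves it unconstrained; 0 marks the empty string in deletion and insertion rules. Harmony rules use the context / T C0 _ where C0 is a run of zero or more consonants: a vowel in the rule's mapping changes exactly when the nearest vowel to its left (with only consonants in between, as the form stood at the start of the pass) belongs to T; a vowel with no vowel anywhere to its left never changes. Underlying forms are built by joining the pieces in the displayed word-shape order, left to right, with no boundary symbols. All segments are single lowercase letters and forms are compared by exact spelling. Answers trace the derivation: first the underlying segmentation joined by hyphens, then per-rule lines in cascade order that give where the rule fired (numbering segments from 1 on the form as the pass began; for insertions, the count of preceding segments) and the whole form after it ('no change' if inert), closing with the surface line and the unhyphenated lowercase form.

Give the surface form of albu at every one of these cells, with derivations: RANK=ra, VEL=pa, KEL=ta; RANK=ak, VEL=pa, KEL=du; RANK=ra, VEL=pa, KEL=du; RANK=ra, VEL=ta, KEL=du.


cell RANK=ra, VEL=pa, KEL=ta:
underlying: zi-albu-em-vz
1. d -> t, g -> k, v -> f, z -> s / _ #: fires at position(s) 10: zialbuemvs
2. o -> e, u -> i / F C0 _: no change
surface: zialbuemvs

cell RANK=ak, VEL=pa, KEL=du:
underlying: u-albu-em-or
1. d -> t, g -> k, v -> f, z -> s / _ #: no change
2. o -> e, u -> i / F C0 _: fires at position(s) 8: ualbuemer
surface: ualbuemer

cell RANK=ra, VEL=pa, KEL=du:
underlying: u-albu-em-vz
1. d -> t, g -> k, v -> f, z -> s / _ #: fires at position(s) 9: ualbuemvs
2. o -> e, u -> i / F C0 _: no change
surface: ualbuemvs

cell RANK=ra, VEL=ta, KEL=du:
underlying: u-albu-tu-vz
1. d -> t, g -> k, v -> f, z -> s / _ #: fires at position(s) 9: ualbutuvs
2. o -> e, u -> i / F C0 _: no change
surface: ualbutuvs


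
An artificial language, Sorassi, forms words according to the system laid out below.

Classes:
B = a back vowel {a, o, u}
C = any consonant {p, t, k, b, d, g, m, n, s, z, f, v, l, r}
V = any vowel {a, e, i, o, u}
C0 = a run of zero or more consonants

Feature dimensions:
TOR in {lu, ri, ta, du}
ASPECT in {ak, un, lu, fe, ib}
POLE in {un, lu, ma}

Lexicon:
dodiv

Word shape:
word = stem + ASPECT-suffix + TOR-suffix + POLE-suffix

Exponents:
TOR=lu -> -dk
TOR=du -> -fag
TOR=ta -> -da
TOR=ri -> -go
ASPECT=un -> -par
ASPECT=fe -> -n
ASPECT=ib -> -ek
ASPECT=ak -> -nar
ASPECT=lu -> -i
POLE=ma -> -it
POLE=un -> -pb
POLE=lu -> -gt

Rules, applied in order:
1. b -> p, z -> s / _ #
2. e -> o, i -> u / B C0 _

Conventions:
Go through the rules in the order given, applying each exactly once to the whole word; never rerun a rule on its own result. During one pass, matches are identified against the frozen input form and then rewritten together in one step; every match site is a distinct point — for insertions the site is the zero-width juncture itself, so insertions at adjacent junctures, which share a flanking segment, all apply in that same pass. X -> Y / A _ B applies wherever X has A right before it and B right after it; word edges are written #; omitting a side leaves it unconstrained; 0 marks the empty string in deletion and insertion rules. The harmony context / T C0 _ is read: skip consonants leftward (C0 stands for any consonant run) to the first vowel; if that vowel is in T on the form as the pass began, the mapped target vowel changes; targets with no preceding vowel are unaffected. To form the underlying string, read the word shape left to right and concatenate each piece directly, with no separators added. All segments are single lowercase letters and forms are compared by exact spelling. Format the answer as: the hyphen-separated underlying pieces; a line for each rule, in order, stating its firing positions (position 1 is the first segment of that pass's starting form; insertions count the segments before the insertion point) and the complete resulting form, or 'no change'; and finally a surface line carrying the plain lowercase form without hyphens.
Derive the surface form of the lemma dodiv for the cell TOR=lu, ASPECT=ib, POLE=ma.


underlying: dodiv-ek-dk-it
1. b -> p, z -> s / _ #: no change
2. e -> o, i -> u / B C0 _: fires at position(s) 4: doduvekdkit
surface: doduvekdkit


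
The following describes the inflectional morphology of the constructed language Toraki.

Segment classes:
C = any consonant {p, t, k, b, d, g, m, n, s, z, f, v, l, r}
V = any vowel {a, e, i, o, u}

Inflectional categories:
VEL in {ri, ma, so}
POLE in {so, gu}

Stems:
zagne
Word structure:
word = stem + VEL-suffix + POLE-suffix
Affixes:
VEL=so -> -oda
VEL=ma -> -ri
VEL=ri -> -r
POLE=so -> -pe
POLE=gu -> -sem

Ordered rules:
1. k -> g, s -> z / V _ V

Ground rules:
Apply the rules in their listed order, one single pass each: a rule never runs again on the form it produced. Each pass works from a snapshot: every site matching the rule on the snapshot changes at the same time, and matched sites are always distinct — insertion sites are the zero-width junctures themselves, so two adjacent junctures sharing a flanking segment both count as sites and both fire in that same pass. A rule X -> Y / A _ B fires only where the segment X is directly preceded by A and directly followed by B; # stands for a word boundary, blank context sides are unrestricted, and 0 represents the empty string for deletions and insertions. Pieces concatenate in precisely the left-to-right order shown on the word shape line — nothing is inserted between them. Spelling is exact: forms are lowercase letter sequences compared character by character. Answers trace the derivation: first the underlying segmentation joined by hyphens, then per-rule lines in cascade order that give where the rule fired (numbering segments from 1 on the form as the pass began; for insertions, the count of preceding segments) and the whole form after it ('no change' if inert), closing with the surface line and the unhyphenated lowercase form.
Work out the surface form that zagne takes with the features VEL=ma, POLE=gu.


underlying: zagne-ri-sem
1. k -> g, s -> z / V _ V: fires at position(s) 8: zagnerizem
surface: zagnerizem


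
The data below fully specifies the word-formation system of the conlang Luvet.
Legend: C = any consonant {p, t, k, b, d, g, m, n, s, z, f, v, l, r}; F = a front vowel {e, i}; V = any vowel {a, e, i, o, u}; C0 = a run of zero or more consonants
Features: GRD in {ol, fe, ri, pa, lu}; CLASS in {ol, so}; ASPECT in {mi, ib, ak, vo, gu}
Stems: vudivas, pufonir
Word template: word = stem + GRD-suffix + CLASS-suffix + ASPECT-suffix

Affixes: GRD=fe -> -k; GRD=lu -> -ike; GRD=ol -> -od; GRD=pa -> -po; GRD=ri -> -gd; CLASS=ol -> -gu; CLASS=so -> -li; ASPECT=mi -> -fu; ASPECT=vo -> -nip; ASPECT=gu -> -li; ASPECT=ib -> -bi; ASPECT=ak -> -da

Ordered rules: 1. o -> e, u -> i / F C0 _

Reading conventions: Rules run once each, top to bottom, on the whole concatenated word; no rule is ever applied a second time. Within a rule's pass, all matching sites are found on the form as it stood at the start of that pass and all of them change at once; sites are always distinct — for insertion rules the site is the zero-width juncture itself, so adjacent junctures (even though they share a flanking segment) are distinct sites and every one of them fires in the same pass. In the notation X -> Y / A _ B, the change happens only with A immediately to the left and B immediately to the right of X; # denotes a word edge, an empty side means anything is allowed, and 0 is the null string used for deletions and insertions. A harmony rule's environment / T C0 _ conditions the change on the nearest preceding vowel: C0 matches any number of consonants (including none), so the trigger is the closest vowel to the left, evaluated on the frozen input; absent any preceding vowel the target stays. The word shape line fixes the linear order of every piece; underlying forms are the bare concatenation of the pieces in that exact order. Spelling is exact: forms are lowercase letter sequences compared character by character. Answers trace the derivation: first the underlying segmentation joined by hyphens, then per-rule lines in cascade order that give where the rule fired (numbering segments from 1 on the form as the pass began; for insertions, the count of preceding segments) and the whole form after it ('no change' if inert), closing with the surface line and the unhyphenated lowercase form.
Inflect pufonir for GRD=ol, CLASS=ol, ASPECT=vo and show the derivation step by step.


underlying: pufonir-od-gu-nip
1. o -> e, u -> i / F C0 _: fires at position(s) 8: pufoniredgunip
surface: pufoniredgunip


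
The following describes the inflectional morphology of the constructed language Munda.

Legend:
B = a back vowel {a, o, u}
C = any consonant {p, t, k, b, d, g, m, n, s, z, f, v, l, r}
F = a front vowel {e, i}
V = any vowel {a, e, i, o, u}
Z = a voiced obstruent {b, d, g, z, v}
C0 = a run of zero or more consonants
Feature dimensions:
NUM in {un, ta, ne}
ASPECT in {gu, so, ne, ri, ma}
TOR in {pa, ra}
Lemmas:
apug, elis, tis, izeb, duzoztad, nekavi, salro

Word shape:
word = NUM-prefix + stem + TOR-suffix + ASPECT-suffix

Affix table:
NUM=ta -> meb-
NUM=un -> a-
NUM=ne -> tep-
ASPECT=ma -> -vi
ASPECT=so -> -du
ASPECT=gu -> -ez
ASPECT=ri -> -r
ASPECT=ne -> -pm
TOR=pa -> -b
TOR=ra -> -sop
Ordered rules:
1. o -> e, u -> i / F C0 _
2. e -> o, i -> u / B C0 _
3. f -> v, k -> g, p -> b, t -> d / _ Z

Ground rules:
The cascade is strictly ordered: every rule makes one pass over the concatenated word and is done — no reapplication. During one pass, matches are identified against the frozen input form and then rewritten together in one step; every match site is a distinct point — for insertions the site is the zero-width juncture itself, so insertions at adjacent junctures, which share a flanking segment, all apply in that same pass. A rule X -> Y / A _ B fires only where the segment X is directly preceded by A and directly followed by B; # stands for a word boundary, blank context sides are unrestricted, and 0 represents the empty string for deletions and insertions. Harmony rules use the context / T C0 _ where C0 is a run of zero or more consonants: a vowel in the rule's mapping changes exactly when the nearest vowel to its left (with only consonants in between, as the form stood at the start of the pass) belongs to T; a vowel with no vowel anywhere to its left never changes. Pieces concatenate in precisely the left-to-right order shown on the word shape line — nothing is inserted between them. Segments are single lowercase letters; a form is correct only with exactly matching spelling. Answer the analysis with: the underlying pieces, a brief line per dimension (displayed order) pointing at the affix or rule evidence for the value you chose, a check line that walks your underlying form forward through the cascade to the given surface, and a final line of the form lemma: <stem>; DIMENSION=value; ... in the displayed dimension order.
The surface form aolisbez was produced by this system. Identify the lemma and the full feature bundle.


underlying: a-elis-b-ez
NUM=un - signalled by the affix a-
ASPECT=gu - signalled by the affix -ez
TOR=pa - signalled by the affix -b
check: aelisbez -> aelisbez -> aolisbez -> aolisbez
lemma: elis; NUM=un; ASPECT=gu; TOR=pa


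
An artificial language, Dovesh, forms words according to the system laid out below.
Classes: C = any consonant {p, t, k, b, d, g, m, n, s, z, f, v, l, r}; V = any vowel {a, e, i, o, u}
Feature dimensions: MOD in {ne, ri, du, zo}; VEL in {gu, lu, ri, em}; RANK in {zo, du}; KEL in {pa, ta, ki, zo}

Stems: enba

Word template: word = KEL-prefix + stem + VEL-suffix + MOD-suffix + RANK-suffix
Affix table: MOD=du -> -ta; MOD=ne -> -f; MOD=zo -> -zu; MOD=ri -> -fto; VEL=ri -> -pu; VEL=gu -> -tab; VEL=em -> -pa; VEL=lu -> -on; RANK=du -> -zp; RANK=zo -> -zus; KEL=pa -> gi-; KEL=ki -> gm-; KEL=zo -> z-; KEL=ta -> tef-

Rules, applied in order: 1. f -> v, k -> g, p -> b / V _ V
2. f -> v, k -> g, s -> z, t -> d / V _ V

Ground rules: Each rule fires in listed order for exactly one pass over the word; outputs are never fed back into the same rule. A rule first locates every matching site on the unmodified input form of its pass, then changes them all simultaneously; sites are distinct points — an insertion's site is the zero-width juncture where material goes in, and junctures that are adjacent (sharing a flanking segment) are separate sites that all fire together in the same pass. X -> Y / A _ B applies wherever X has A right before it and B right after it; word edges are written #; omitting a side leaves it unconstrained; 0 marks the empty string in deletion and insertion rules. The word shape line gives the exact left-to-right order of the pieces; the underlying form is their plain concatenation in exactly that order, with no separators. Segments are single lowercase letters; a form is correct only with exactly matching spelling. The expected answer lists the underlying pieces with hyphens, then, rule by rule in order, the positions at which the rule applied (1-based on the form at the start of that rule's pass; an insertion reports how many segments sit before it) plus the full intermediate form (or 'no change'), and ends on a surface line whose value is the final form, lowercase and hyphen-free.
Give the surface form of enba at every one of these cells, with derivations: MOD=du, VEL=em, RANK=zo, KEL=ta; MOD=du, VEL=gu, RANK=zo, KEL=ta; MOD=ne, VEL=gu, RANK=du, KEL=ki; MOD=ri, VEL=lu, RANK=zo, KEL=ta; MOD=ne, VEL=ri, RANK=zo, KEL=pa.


cell MOD=du, VEL=em, RANK=zo, KEL=ta:
underlying: tef-enba-pa-ta-zus
1. f -> v, k -> g, p -> b / V _ V: fires at position(s) 3, 8: tevenbabatazus
2. f -> v, k -> g, s -> z, t -> d / V _ V: fires at position(s) 10: tevenbabadazus
surface: tevenbabadazus

cell MOD=du, VEL=gu, RANK=zo, KEL=ta:
underlying: tef-enba-tab-ta-zus
1. f -> v, k -> g, p -> b / V _ V: fires at position(s) 3: tevenbatabtazus
2. f -> v, k -> g, s -> z, t -> d / V _ V: fires at position(s) 8: tevenbadabtazus
surface: tevenbadabtazus

cell MOD=ne, VEL=gu, RANK=du, KEL=ki:
underlying: gm-enba-tab-f-zp
1. f -> v, k -> g, p -> b / V _ V: no change
2. f -> v, k -> g, s -> z, t -> d / V _ V: fires at position(s) 7: gmenbadabfzp
surface: gmenbadabfzp

cell MOD=ri, VEL=lu, RANK=zo, KEL=ta:
underlying: tef-enba-on-fto-zus
1. f -> v, k -> g, p -> b / V _ V: fires at position(s) 3: tevenbaonftozus
2. f -> v, k -> g, s -> z, t -> d / V _ V: no change
surface: tevenbaonftozus

cell MOD=ne, VEL=ri, RANK=zo, KEL=pa:
underlying: gi-enba-pu-f-zus
1. f -> v, k -> g, p -> b / V _ V: fires at position(s) 7: gienbabufzus
2. f -> v, k -> g, s -> z, t -> d / V _ V: no change
surface: gienbabufzus


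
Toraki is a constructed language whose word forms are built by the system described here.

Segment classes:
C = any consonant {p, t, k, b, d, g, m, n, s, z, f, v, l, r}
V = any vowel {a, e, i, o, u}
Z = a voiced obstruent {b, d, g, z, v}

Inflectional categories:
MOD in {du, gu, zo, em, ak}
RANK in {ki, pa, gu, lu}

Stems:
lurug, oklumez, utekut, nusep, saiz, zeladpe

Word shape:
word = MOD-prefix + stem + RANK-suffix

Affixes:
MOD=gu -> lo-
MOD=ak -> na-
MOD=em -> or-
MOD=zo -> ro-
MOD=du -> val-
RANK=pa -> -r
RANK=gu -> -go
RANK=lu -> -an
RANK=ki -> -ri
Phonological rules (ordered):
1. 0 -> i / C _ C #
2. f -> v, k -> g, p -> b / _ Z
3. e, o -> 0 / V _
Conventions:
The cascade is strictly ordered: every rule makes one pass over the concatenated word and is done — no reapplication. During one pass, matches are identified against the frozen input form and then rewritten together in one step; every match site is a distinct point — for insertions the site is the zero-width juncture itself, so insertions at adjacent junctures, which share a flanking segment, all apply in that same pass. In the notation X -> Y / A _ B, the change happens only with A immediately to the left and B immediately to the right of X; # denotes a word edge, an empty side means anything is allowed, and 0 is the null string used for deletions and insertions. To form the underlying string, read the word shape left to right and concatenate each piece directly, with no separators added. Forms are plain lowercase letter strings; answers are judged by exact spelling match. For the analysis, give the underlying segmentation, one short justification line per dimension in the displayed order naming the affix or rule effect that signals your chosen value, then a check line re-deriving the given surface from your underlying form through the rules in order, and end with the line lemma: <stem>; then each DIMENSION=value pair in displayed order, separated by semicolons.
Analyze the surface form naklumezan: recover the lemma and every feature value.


underlying: na-oklumez-an
MOD=ak - signalled by the affix na-
RANK=lu - signalled by the affix -an
check: naoklumezan -> naoklumezan -> naoklumezan -> naklumezan
lemma: oklumez; MOD=ak; RANK=lu


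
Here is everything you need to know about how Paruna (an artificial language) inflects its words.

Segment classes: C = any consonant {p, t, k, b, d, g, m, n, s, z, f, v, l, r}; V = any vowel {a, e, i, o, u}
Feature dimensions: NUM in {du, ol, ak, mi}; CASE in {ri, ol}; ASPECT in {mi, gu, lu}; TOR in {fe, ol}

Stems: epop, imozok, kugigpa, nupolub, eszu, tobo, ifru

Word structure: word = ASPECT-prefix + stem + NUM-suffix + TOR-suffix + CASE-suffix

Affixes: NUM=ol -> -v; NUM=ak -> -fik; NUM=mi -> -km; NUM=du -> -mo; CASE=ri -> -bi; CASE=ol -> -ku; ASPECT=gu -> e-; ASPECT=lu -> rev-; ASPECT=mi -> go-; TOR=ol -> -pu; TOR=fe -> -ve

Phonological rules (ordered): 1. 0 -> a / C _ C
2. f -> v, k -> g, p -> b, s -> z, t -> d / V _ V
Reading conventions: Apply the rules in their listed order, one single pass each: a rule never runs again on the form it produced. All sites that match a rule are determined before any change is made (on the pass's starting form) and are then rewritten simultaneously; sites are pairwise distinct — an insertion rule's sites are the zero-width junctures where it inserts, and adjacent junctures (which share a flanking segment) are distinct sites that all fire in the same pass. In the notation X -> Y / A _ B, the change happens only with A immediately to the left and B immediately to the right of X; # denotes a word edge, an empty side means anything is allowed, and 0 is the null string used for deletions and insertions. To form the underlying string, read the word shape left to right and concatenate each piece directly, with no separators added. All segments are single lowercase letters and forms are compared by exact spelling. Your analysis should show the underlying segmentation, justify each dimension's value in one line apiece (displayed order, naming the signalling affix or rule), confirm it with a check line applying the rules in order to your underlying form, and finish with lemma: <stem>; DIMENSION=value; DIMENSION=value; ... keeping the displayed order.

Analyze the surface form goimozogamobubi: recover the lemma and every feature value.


underlying: go-imozok-mo-pu-bi
NUM=du - signalled by the affix -mo
CASE=ri - signalled by the affix -bi
ASPECT=mi - signalled by the affix go-
TOR=ol - signalled by the affix -pu
check: goimozokmopubi -> goimozokamopubi -> goimozogamobubi
lemma: imozok; NUM=du; CASE=ri; ASPECT=mi; TOR=ol


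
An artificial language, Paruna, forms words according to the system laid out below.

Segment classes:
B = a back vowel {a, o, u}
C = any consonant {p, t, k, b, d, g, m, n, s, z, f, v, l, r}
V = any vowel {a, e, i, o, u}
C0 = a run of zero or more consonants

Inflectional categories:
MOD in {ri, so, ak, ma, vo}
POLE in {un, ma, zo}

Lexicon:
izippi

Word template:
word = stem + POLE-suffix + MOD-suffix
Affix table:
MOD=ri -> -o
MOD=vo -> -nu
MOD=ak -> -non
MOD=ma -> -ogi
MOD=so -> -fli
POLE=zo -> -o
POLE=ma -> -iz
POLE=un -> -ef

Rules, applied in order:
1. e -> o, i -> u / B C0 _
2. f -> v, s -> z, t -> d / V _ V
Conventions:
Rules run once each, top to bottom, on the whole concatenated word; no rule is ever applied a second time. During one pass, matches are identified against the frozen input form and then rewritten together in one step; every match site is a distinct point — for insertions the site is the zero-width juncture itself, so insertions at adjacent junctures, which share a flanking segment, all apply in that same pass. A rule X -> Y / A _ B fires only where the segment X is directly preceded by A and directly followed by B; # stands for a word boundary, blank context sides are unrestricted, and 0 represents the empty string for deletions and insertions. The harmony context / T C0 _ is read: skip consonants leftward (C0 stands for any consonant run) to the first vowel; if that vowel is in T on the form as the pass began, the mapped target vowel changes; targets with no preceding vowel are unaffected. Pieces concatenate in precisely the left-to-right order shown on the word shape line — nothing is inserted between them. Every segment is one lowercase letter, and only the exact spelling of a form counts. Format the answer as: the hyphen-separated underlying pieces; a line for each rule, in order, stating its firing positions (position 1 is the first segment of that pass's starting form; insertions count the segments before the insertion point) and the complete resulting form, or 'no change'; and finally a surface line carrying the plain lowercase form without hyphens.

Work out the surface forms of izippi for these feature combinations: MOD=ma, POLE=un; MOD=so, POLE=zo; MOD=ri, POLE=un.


cell MOD=ma, POLE=un:
underlying: izippi-ef-ogi
1. e -> o, i -> u / B C0 _: fires at position(s) 11: izippiefogu
2. f -> v, s -> z, t -> d / V _ V: fires at position(s) 8: izippievogu
surface: izippievogu

cell MOD=so, POLE=zo:
underlying: izippi-o-fli
1. e -> o, i -> u / B C0 _: fires at position(s) 10: izippioflu
2. f -> v, s -> z, t -> d / V _ V: no change
surface: izippioflu

cell MOD=ri, POLE=un:
underlying: izippi-ef-o
1. e -> o, i -> u / B C0 _: no change
2. f -> v, s -> z, t -> d / V _ V: fires at position(s) 8: izippievo
surface: izippievo
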